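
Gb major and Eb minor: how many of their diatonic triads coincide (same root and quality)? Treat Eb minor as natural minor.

7

Diatonic triads of Gb major: Gb (I), Abm (ii), Bbm (iii), Cb (IV), Db (V), Ebm (vi), Fdim (vii°).
Diatonic triads of Eb minor (natural minor): Ebm (i), Fdim (ii°), Gb (III), Abm (iv), Bbm (v), Cb (VI), Db (VII).
Matching root and quality in both lists: Gb, Abm, Bbm, Cb, Db, Ebm, Fdim.
That gives 7 common triads.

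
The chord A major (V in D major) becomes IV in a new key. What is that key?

E major

The numeral IV denotes a major triad on scale degree 4. With A on degree 4, the tonic of the new key is E.
Degree 4 carries a major triad in major keys, so the destination is E major.
Check: the diatonic triads of E major are E (I), F#m (ii), G#m (iii), A (IV), B (V), C#m (vi), D#dim (vii°) — A major is indeed IV.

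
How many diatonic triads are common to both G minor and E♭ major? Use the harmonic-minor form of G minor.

3

Diatonic triads of G minor (harmonic minor): Gm (i), Adim (ii°), B♭aug (III+), Cm (iv), D (V), E♭ (VI), F♯dim (vii°).
Diatonic triads of E♭ major: E♭ (I), Fm (ii), Gm (iii), A♭ (IV), B♭ (V), Cm (vi), Ddim (vii°).
Matching root and quality in both lists: Gm, Cm, E♭.
That gives 3 common triads.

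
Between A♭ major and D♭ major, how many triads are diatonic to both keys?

Diatonic triads of A♭ major: A♭ (I), B♭m (ii), Cm (iii), D♭ (IV), E♭ (V), Fm (vi), Gdim (vii°).
Diatonic triads of D♭ major: D♭ (I), E♭m (ii), Fm (iii), G♭ (IV), A♭ (V), B♭m (vi), Cdim (vii°).
Matching root and quality in both lists: A♭, B♭m, D♭, Fm.
That gives 4 common triads.

4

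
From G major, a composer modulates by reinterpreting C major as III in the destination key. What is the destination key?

A minor

The numeral III denotes a major triad on scale degree 3. With C on degree 3, the tonic of the new key is A.
Degree 3 carries a major triad in natural-minor keys, so the destination is A minor.
Check: the diatonic triads of A minor (natural minor) are Am (i), Bdim (ii°), C (III), Dm (iv), Em (v), F (VI), G (VII) — C major is indeed III.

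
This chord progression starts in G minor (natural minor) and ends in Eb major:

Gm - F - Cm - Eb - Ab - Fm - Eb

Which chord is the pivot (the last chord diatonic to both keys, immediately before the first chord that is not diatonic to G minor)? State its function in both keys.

Chords diatonic to G minor: Gm, Adim, Bb, Cm, Dm, Eb, F.
Reading the progression, the first chord not in that set is Ab, so the modulation leaves G minor there.
The chord immediately before Ab is Eb, which is diatonic to both keys: VI in G minor and I in Eb major.

Eb — VI in G minor, I in Eb major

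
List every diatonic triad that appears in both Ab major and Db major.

Ab, Bbm, Db, Fm

Triads in Ab major: Ab (I), Bbm (ii), Cm (iii), Db (IV), Eb (V), Fm (vi), Gdim (vii°).
Triads in Db major: Db (I), Ebm (ii), Fm (iii), Gb (IV), Ab (V), Bbm (vi), Cdim (vii°).
Shared triads with their functions: Ab (I in Ab major, V in Db major); Bbm (ii in Ab major, vi in Db major); Db (IV in Ab major, I in Db major); Fm (vi in Ab major, iii in Db major).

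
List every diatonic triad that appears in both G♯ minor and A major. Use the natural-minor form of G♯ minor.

C♯m, E

Triads in G♯ minor (natural minor): G♯m (i), A♯dim (ii°), B (III), C♯m (iv), D♯m (v), E (VI), F♯ (VII).
Triads in A major: A (I), Bm (ii), C♯m (iii), D (IV), E (V), F♯m (vi), G♯dim (vii°).
Shared triads with their functions: C♯m (iv in G♯ minor, iii in A major); E (VI in G♯ minor, V in A major).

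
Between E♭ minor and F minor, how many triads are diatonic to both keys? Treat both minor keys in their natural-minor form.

2

Diatonic triads of E♭ minor (natural minor): E♭m (i), Fdim (ii°), G♭ (III), A♭m (iv), B♭m (v), C♭ (VI), D♭ (VII).
Diatonic triads of F minor (natural minor): Fm (i), Gdim (ii°), A♭ (III), B♭m (iv), Cm (v), D♭ (VI), E♭ (VII).
Matching root and quality in both lists: B♭m, D♭.
That gives 2 common triads.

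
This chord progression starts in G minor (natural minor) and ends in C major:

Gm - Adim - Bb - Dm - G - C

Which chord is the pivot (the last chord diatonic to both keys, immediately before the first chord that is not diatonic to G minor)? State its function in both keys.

Dm — v in G minor, ii in C major

Chords diatonic to G minor: Gm, Adim, Bb, Cm, Dm, Eb, F.
Reading the progression, the first chord not in that set is G, so the modulation leaves G minor there.
The chord immediately before G is Dm, which is diatonic to both keys: v in G minor and ii in C major.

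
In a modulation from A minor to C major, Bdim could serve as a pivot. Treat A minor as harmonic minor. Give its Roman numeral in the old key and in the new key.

The scale of A minor (harmonic minor) is A B C D E F G#; B is degree 2, and the triad built there (B-D-F) is diminished, so it is ii°.
The scale of C major is C D E F G A B; B is degree 7, and the triad built there (B-D-F) is diminished, so it is vii°.

ii° in A minor; vii° in C major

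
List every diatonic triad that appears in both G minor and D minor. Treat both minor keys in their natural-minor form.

Triads in G minor (natural minor): Gm (i), Adim (ii°), Bb (III), Cm (iv), Dm (v), Eb (VI), F (VII).
Triads in D minor (natural minor): Dm (i), Edim (ii°), F (III), Gm (iv), Am (v), Bb (VI), C (VII).
Shared triads with their functions: Gm (i in G minor, iv in D minor); Bb (III in G minor, VI in D minor); Dm (v in G minor, i in D minor); F (VII in G minor, III in D minor).

Gm, Bb, Dm, F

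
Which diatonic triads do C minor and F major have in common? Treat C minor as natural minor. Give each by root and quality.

Gm, Bb

Triads in C minor (natural minor): C minor (i), D diminished (ii°), Eb major (III), F minor (iv), G minor (v), Ab major (VI), Bb major (VII).
Triads in F major: F major (I), G minor (ii), A minor (iii), Bb major (IV), C major (V), D minor (vi), E diminished (vii°).
Shared triads with their functions: G minor (v in C minor, ii in F major); Bb major (VII in C minor, IV in F major).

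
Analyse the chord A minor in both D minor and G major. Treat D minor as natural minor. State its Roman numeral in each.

The scale of D minor (natural minor) is D E F G A B♭ C; A is degree 5, and the triad built there (A-C-E) is minor, so it is v.
The scale of G major is G A B C D E F♯; A is degree 2, and the triad built there (A-C-E) is minor, so it is ii.

v in D minor; ii in G major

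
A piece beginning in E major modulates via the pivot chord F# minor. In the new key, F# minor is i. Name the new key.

The numeral i denotes a minor triad on scale degree 1. With F# on degree 1, the tonic of the new key is F#.
Degree 1 carries a minor triad in minor keys, so the destination is F# minor.
Check: the diatonic triads of F# minor (natural minor) are F#m (i), G#dim (ii°), A (III), Bm (iv), C#m (v), D (VI), E (VII) — F# minor is indeed i.

F# minor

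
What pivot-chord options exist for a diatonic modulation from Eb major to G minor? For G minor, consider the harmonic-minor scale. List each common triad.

Eb, Gm, Cm

Triads in Eb major: Eb (I), Fm (ii), Gm (iii), Ab (IV), Bb (V), Cm (vi), Ddim (vii°).
Triads in G minor (harmonic minor): Gm (i), Adim (ii°), Bbaug (III+), Cm (iv), D (V), Eb (VI), F#dim (vii°).
Shared triads with their functions: Eb (I in Eb major, VI in G minor); Gm (iii in Eb major, i in G minor); Cm (vi in Eb major, iv in G minor).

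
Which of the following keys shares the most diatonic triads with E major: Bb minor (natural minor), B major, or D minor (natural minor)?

B major

Triads of E major: E major (I), F# minor (ii), G# minor (iii), A major (IV), B major (V), C# minor (vi), D# diminished (vii°).
Bb minor (natural minor) shares 0: none.
B major shares 4: E, G#m, B, C#m.
D minor (natural minor) shares 0: none.
The most common triads (4) are shared with B major.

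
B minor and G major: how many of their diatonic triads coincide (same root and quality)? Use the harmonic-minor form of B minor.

3

Diatonic triads of B minor (harmonic minor): B minor (i), C# diminished (ii°), D augmented (III+), E minor (iv), F# major (V), G major (VI), A# diminished (vii°).
Diatonic triads of G major: G major (I), A minor (ii), B minor (iii), C major (IV), D major (V), E minor (vi), F# diminished (vii°).
Matching root and quality in both lists: B minor, E minor, G major.
That gives 3 common triads.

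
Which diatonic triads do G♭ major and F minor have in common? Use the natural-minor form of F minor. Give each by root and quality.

B♭m, D♭

Triads in G♭ major: G♭ (I), A♭m (ii), B♭m (iii), C♭ (IV), D♭ (V), E♭m (vi), Fdim (vii°).
Triads in F minor (natural minor): Fm (i), Gdim (ii°), A♭ (III), B♭m (iv), Cm (v), D♭ (VI), E♭ (VII).
Shared triads with their functions: B♭m (iii in G♭ major, iv in F minor); D♭ (V in G♭ major, VI in F minor).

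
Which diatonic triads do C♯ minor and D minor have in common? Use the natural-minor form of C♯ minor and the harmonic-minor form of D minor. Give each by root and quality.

A

Triads in C♯ minor (natural minor): C♯m (i), D♯dim (ii°), E (III), F♯m (iv), G♯m (v), A (VI), B (VII).
Triads in D minor (harmonic minor): Dm (i), Edim (ii°), Faug (III+), Gm (iv), A (V), B♭ (VI), C♯dim (vii°).
Shared triads with their functions: A (VI in C♯ minor, V in D minor).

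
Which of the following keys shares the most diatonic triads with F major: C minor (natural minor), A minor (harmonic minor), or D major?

Triads of F major: F (I), Gm (ii), Am (iii), B♭ (IV), C (V), Dm (vi), Edim (vii°).
C minor (natural minor) shares 2: Gm, B♭.
A minor (harmonic minor) shares 3: F, Am, Dm.
D major shares 0: none.
The most common triads (3) are shared with A minor.

A minor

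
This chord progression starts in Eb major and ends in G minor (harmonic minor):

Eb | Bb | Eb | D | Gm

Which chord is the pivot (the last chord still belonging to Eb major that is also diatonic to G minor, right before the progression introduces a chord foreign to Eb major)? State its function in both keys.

Eb — I in Eb major, VI in G minor

Chords diatonic to Eb major: Eb, Fm, Gm, Ab, Bb, Cm, Ddim.
Reading the progression, the first chord not in that set is D, so the modulation leaves Eb major there.
The chord immediately before D is Eb, which is diatonic to both keys: I in Eb major and VI in G minor.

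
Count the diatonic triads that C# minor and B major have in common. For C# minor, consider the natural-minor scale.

4

Diatonic triads of C# minor (natural minor): C# minor (i), D# diminished (ii°), E major (III), F# minor (iv), G# minor (v), A major (VI), B major (VII).
Diatonic triads of B major: B major (I), C# minor (ii), D# minor (iii), E major (IV), F# major (V), G# minor (vi), A# diminished (vii°).
Matching root and quality in both lists: C# minor, E major, G# minor, B major.
That gives 4 common triads.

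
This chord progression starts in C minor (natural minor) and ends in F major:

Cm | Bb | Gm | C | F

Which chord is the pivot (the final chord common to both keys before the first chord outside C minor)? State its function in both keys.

Chords diatonic to C minor: Cm, Ddim, Eb, Fm, Gm, Ab, Bb.
Reading the progression, the first chord not in that set is C, so the modulation leaves C minor there.
The chord immediately before C is Gm, which is diatonic to both keys: v in C minor and ii in F major.

Gm — v in C minor, ii in F major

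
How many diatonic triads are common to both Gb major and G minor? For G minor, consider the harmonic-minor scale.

Diatonic triads of Gb major: Gb major (I), Ab minor (ii), Bb minor (iii), Cb major (IV), Db major (V), Eb minor (vi), F diminished (vii°).
Diatonic triads of G minor (harmonic minor): G minor (i), A diminished (ii°), Bb augmented (III+), C minor (iv), D major (V), Eb major (VI), F# diminished (vii°).
No triad has the same root and quality in both keys.

0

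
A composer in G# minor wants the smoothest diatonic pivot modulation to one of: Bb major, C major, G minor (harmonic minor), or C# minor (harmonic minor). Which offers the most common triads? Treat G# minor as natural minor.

C# minor

Triads of G# minor (natural minor): G#m (i), A#dim (ii°), B (III), C#m (iv), D#m (v), E (VI), F# (VII).
Bb major shares 0: none.
C major shares 0: none.
G minor (harmonic minor) shares 0: none.
C# minor (harmonic minor) shares 1: C#m.
The most common triads (1) are shared with C# minor.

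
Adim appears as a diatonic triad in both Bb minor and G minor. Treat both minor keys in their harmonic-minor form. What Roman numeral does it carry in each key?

vii° in Bb minor; ii° in G minor

The scale of Bb minor (harmonic minor) is Bb C Db Eb F Gb A; A is degree 7, and the triad built there (A-C-Eb) is diminished, so it is vii°.
The scale of G minor (harmonic minor) is G A Bb C D Eb F#; A is degree 2, and the triad built there (A-C-Eb) is diminished, so it is ii°.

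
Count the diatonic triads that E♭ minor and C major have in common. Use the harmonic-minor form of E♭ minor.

0

Diatonic triads of E♭ minor (harmonic minor): E♭ minor (i), F diminished (ii°), G♭ augmented (III+), A♭ minor (iv), B♭ major (V), C♭ major (VI), D diminished (vii°).
Diatonic triads of C major: C major (I), D minor (ii), E minor (iii), F major (IV), G major (V), A minor (vi), B diminished (vii°).
No triad has the same root and quality in both keys.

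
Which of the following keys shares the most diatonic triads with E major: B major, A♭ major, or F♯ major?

B major

Triads of E major: E major (I), F♯ minor (ii), G♯ minor (iii), A major (IV), B major (V), C♯ minor (vi), D♯ diminished (vii°).
B major shares 4: E, G♯m, B, C♯m.
A♭ major shares 0: none.
F♯ major shares 2: G♯m, B.
The most common triads (4) are shared with B major.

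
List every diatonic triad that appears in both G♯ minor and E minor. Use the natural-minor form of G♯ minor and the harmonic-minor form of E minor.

Triads in G♯ minor (natural minor): G♯m (i), A♯dim (ii°), B (III), C♯m (iv), D♯m (v), E (VI), F♯ (VII).
Triads in E minor (harmonic minor): Em (i), F♯dim (ii°), Gaug (III+), Am (iv), B (V), C (VI), D♯dim (vii°).
Shared triads with their functions: B (III in G♯ minor, V in E minor).

B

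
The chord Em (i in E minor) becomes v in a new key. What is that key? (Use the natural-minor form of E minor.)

The numeral v denotes a minor triad on scale degree 5. With E on degree 5, the tonic of the new key is A.
Degree 5 carries a minor triad in natural-minor keys, so the destination is A minor.
Check: the diatonic triads of A minor (natural minor) are Am (i), Bdim (ii°), C (III), Dm (iv), Em (v), F (VI), G (VII) — Em is indeed v.

A minor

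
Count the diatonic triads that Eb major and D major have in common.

Diatonic triads of Eb major: Eb (I), Fm (ii), Gm (iii), Ab (IV), Bb (V), Cm (vi), Ddim (vii°).
Diatonic triads of D major: D (I), Em (ii), F#m (iii), G (IV), A (V), Bm (vi), C#dim (vii°).
No triad has the same root and quality in both keys.

0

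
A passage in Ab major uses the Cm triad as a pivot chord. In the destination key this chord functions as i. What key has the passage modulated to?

C minor

The numeral i denotes a minor triad on scale degree 1. With C on degree 1, the tonic of the new key is C.
Degree 1 carries a minor triad in minor keys, so the destination is C minor.
Check: the diatonic triads of C minor (natural minor) are Cm (i), Ddim (ii°), Eb (III), Fm (iv), Gm (v), Ab (VI), Bb (VII) — Cm is indeed i.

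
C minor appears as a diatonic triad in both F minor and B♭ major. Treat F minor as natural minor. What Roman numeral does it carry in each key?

v in F minor; ii in B♭ major

The scale of F minor (natural minor) is F G A♭ B♭ C D♭ E♭; C is degree 5, and the triad built there (C-E♭-G) is minor, so it is v.
The scale of B♭ major is B♭ C D E♭ F G A; C is degree 2, and the triad built there (C-E♭-G) is minor, so it is ii.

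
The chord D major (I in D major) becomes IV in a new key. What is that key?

The numeral IV denotes a major triad on scale degree 4. With D on degree 4, the tonic of the new key is A.
Degree 4 carries a major triad in major keys, so the destination is A major.
Check: the diatonic triads of A major are A (I), Bm (ii), C#m (iii), D (IV), E (V), F#m (vi), G#dim (vii°) — D major is indeed IV.

A major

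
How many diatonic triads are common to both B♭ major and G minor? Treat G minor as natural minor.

Diatonic triads of B♭ major: B♭ major (I), C minor (ii), D minor (iii), E♭ major (IV), F major (V), G minor (vi), A diminished (vii°).
Diatonic triads of G minor (natural minor): G minor (i), A diminished (ii°), B♭ major (III), C minor (iv), D minor (v), E♭ major (VI), F major (VII).
Matching root and quality in both lists: B♭ major, C minor, D minor, E♭ major, F major, G minor, A diminished.
That gives 7 common triads.

7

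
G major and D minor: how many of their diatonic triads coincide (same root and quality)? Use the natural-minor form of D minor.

Diatonic triads of G major: G (I), Am (ii), Bm (iii), C (IV), D (V), Em (vi), F♯dim (vii°).
Diatonic triads of D minor (natural minor): Dm (i), Edim (ii°), F (III), Gm (iv), Am (v), B♭ (VI), C (VII).
Matching root and quality in both lists: Am, C.
That gives 2 common triads.

2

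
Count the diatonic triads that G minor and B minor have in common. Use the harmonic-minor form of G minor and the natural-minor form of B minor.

1

Diatonic triads of G minor (harmonic minor): Gm (i), Adim (ii°), Bbaug (III+), Cm (iv), D (V), Eb (VI), F#dim (vii°).
Diatonic triads of B minor (natural minor): Bm (i), C#dim (ii°), D (III), Em (iv), F#m (v), G (VI), A (VII).
Matching root and quality in both lists: D.
That gives 1 common triad.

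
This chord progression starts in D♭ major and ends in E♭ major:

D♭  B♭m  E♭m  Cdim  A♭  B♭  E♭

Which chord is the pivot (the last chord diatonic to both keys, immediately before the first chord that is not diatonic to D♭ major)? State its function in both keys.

A♭ — V in D♭ major, IV in E♭ major

Chords diatonic to D♭ major: D♭, E♭m, Fm, G♭, A♭, B♭m, Cdim.
Reading the progression, the first chord not in that set is B♭, so the modulation leaves D♭ major there.
The chord immediately before B♭ is A♭, which is diatonic to both keys: V in D♭ major and IV in E♭ major.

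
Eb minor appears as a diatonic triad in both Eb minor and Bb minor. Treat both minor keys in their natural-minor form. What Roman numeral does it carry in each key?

The scale of Eb minor (natural minor) is Eb F Gb Ab Bb Cb Db; Eb is degree 1, and the triad built there (Eb-Gb-Bb) is minor, so it is i.
The scale of Bb minor (natural minor) is Bb C Db Eb F Gb Ab; Eb is degree 4, and the triad built there (Eb-Gb-Bb) is minor, so it is iv.

i in Eb minor; iv in Bb minor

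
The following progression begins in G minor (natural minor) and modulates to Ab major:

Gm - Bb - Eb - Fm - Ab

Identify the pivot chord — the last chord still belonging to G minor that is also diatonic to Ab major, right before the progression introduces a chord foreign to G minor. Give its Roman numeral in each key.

Chords diatonic to G minor: Gm, Adim, Bb, Cm, Dm, Eb, F.
Reading the progression, the first chord not in that set is Fm, so the modulation leaves G minor there.
The chord immediately before Fm is Eb, which is diatonic to both keys: VI in G minor and V in Ab major.

Eb — VI in G minor, V in Ab major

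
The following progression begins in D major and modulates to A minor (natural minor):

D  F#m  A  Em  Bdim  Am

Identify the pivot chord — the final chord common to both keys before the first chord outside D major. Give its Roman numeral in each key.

Chords diatonic to D major: D, Em, F#m, G, A, Bm, C#dim.
Reading the progression, the first chord not in that set is Bdim, so the modulation leaves D major there.
The chord immediately before Bdim is Em, which is diatonic to both keys: ii in D major and v in A minor.

Em — ii in D major, v in A minor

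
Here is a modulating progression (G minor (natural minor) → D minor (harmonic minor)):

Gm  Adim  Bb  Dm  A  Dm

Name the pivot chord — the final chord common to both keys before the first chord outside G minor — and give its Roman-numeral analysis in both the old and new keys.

Dm — v in G minor, i in D minor

Chords diatonic to G minor: Gm, Adim, Bb, Cm, Dm, Eb, F.
Reading the progression, the first chord not in that set is A, so the modulation leaves G minor there.
The chord immediately before A is Dm, which is diatonic to both keys: v in G minor and i in D minor.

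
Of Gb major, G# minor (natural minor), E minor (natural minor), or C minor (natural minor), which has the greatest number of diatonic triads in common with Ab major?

C minor

Triads of Ab major: Ab major (I), Bb minor (ii), C minor (iii), Db major (IV), Eb major (V), F minor (vi), G diminished (vii°).
Gb major shares 2: Bbm, Db.
G# minor (natural minor) shares 0: none.
E minor (natural minor) shares 0: none.
C minor (natural minor) shares 4: Ab, Cm, Eb, Fm.
The most common triads (4) are shared with C minor.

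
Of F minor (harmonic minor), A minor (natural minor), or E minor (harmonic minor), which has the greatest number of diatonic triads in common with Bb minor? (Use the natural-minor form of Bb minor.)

F minor

Triads of Bb minor (natural minor): Bbm (i), Cdim (ii°), Db (III), Ebm (iv), Fm (v), Gb (VI), Ab (VII).
F minor (harmonic minor) shares 3: Bbm, Db, Fm.
A minor (natural minor) shares 0: none.
E minor (harmonic minor) shares 0: none.
The most common triads (3) are shared with F minor.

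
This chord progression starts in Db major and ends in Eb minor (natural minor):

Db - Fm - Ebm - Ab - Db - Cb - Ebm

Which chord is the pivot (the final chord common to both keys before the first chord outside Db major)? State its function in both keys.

Chords diatonic to Db major: Db, Ebm, Fm, Gb, Ab, Bbm, Cdim.
Reading the progression, the first chord not in that set is Cb, so the modulation leaves Db major there.
The chord immediately before Cb is Db, which is diatonic to both keys: I in Db major and VII in Eb minor.

Db — I in Db major, VII in Eb minor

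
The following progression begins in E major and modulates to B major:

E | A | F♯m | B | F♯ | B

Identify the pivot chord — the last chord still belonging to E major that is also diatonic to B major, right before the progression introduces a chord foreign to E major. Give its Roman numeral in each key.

B — V in E major, I in B major

Chords diatonic to E major: E, F♯m, G♯m, A, B, C♯m, D♯dim.
Reading the progression, the first chord not in that set is F♯, so the modulation leaves E major there.
The chord immediately before F♯ is B, which is diatonic to both keys: V in E major and I in B major.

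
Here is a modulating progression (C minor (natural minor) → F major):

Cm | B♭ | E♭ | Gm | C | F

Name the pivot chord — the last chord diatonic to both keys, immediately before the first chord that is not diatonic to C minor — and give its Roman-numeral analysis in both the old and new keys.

Gm — v in C minor, ii in F major

Chords diatonic to C minor: Cm, Ddim, E♭, Fm, Gm, A♭, B♭.
Reading the progression, the first chord not in that set is C, so the modulation leaves C minor there.
The chord immediately before C is Gm, which is diatonic to both keys: v in C minor and ii in F major.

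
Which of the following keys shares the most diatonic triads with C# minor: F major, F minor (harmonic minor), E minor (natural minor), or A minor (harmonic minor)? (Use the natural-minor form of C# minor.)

Triads of C# minor (natural minor): C#m (i), D#dim (ii°), E (III), F#m (iv), G#m (v), A (VI), B (VII).
F major shares 0: none.
F minor (harmonic minor) shares 0: none.
E minor (natural minor) shares 0: none.
A minor (harmonic minor) shares 1: E.
The most common triads (1) are shared with A minor.

A minor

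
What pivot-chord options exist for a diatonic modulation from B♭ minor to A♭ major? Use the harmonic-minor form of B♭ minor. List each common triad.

Triads in B♭ minor (harmonic minor): B♭m (i), Cdim (ii°), D♭aug (III+), E♭m (iv), F (V), G♭ (VI), Adim (vii°).
Triads in A♭ major: A♭ (I), B♭m (ii), Cm (iii), D♭ (IV), E♭ (V), Fm (vi), Gdim (vii°).
Shared triads with their functions: B♭m (i in B♭ minor, ii in A♭ major).

B♭m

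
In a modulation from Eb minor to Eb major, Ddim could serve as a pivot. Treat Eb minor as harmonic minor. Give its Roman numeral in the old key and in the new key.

vii° in Eb minor; vii° in Eb major

The scale of Eb minor (harmonic minor) is Eb F Gb Ab Bb Cb D; D is degree 7, and the triad built there (D-F-Ab) is diminished, so it is vii°.
The scale of Eb major is Eb F G Ab Bb C D; D is degree 7, and the triad built there (D-F-Ab) is diminished, so it is vii°.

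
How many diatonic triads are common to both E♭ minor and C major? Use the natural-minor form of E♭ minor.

Diatonic triads of E♭ minor (natural minor): E♭m (i), Fdim (ii°), G♭ (III), A♭m (iv), B♭m (v), C♭ (VI), D♭ (VII).
Diatonic triads of C major: C (I), Dm (ii), Em (iii), F (IV), G (V), Am (vi), Bdim (vii°).
No triad has the same root and quality in both keys.

0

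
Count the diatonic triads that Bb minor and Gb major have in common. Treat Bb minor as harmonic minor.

Diatonic triads of Bb minor (harmonic minor): Bb minor (i), C diminished (ii°), Db augmented (III+), Eb minor (iv), F major (V), Gb major (VI), A diminished (vii°).
Diatonic triads of Gb major: Gb major (I), Ab minor (ii), Bb minor (iii), Cb major (IV), Db major (V), Eb minor (vi), F diminished (vii°).
Matching root and quality in both lists: Bb minor, Eb minor, Gb major.
That gives 3 common triads.

3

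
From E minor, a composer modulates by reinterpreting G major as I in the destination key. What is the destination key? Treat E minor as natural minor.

G major

The numeral I denotes a major triad on scale degree 1. With G on degree 1, the tonic of the new key is G.
Degree 1 carries a major triad in major keys, so the destination is G major.
Check: the diatonic triads of G major are G (I), Am (ii), Bm (iii), C (IV), D (V), Em (vi), F♯dim (vii°) — G major is indeed I.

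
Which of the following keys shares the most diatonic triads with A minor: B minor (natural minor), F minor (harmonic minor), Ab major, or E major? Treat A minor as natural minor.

Triads of A minor (natural minor): Am (i), Bdim (ii°), C (III), Dm (iv), Em (v), F (VI), G (VII).
B minor (natural minor) shares 2: Em, G.
F minor (harmonic minor) shares 1: C.
Ab major shares 0: none.
E major shares 0: none.
The most common triads (2) are shared with B minor.

B minor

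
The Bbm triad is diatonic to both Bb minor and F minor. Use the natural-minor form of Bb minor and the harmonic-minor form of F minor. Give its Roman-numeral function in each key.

The scale of Bb minor (natural minor) is Bb C Db Eb F Gb Ab; Bb is degree 1, and the triad built there (Bb-Db-F) is minor, so it is i.
The scale of F minor (harmonic minor) is F G Ab Bb C Db E; Bb is degree 4, and the triad built there (Bb-Db-F) is minor, so it is iv.

i in Bb minor; iv in F minor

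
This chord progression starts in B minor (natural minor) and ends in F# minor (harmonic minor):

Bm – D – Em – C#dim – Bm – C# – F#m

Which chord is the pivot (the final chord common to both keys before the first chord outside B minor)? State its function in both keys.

Bm — i in B minor, iv in F# minor

Chords diatonic to B minor: Bm, C#dim, D, Em, F#m, G, A.
Reading the progression, the first chord not in that set is C#, so the modulation leaves B minor there.
The chord immediately before C# is Bm, which is diatonic to both keys: i in B minor and iv in F# minor.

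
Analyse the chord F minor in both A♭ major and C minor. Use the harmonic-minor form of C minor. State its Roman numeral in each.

The scale of A♭ major is A♭ B♭ C D♭ E♭ F G; F is degree 6, and the triad built there (F-A♭-C) is minor, so it is vi.
The scale of C minor (harmonic minor) is C D E♭ F G A♭ B; F is degree 4, and the triad built there (F-A♭-C) is minor, so it is iv.

vi in A♭ major; iv in C minor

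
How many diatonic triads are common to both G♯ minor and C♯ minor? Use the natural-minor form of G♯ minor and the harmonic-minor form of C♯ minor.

Diatonic triads of G♯ minor (natural minor): G♯ minor (i), A♯ diminished (ii°), B major (III), C♯ minor (iv), D♯ minor (v), E major (VI), F♯ major (VII).
Diatonic triads of C♯ minor (harmonic minor): C♯ minor (i), D♯ diminished (ii°), E augmented (III+), F♯ minor (iv), G♯ major (V), A major (VI), B♯ diminished (vii°).
Matching root and quality in both lists: C♯ minor.
That gives 1 common triad.

1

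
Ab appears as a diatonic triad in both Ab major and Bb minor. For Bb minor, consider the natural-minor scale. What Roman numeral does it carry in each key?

The scale of Ab major is Ab Bb C Db Eb F G; Ab is degree 1, and the triad built there (Ab-C-Eb) is major, so it is I.
The scale of Bb minor (natural minor) is Bb C Db Eb F Gb Ab; Ab is degree 7, and the triad built there (Ab-C-Eb) is major, so it is VII.

I in Ab major; VII in Bb minor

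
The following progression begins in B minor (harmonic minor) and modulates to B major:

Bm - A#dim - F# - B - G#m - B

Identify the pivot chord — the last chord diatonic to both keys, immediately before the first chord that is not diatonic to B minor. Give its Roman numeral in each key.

Chords diatonic to B minor: Bm, C#dim, Daug, Em, F#, G, A#dim.
Reading the progression, the first chord not in that set is B, so the modulation leaves B minor there.
The chord immediately before B is F#, which is diatonic to both keys: V in B minor and V in B major.

F# — V in B minor, V in B major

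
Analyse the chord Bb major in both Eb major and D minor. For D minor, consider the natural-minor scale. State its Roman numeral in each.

The scale of Eb major is Eb F G Ab Bb C D; Bb is degree 5, and the triad built there (Bb-D-F) is major, so it is V.
The scale of D minor (natural minor) is D E F G A Bb C; Bb is degree 6, and the triad built there (Bb-D-F) is major, so it is VI.

V in Eb major; VI in D minor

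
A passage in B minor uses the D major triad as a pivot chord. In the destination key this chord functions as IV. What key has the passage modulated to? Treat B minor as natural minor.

The numeral IV denotes a major triad on scale degree 4. With D on degree 4, the tonic of the new key is A.
Degree 4 carries a major triad in major keys, so the destination is A major.
Check: the diatonic triads of A major are A (I), Bm (ii), C#m (iii), D (IV), E (V), F#m (vi), G#dim (vii°) — D major is indeed IV.

A major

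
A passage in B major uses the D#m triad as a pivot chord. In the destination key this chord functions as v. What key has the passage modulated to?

G# minor

The numeral v denotes a minor triad on scale degree 5. With D# on degree 5, the tonic of the new key is G#.
Degree 5 carries a minor triad in natural-minor keys, so the destination is G# minor.
Check: the diatonic triads of G# minor (natural minor) are G#m (i), A#dim (ii°), B (III), C#m (iv), D#m (v), E (VI), F# (VII) — D#m is indeed v.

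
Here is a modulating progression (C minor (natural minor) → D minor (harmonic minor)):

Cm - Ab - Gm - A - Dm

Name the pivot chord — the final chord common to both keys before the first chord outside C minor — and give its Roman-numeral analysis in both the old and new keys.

Gm — v in C minor, iv in D minor

Chords diatonic to C minor: Cm, Ddim, Eb, Fm, Gm, Ab, Bb.
Reading the progression, the first chord not in that set is A, so the modulation leaves C minor there.
The chord immediately before A is Gm, which is diatonic to both keys: v in C minor and iv in D minor.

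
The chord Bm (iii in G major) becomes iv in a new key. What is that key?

The numeral iv denotes a minor triad on scale degree 4. With B on degree 4, the tonic of the new key is F#.
Degree 4 carries a minor triad in minor keys, so the destination is F# minor.
Check: the diatonic triads of F# minor (natural minor) are F#m (i), G#dim (ii°), A (III), Bm (iv), C#m (v), D (VI), E (VII) — Bm is indeed iv.

F# minor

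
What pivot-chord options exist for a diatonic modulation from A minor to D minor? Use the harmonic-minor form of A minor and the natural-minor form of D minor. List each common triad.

Triads in A minor (harmonic minor): Am (i), Bdim (ii°), Caug (III+), Dm (iv), E (V), F (VI), G#dim (vii°).
Triads in D minor (natural minor): Dm (i), Edim (ii°), F (III), Gm (iv), Am (v), Bb (VI), C (VII).
Shared triads with their functions: Am (i in A minor, v in D minor); Dm (iv in A minor, i in D minor); F (VI in A minor, III in D minor).

Am, Dm, F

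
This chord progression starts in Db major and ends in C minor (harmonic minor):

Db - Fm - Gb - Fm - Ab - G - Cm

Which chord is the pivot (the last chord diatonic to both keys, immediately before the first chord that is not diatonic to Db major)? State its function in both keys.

Chords diatonic to Db major: Db, Ebm, Fm, Gb, Ab, Bbm, Cdim.
Reading the progression, the first chord not in that set is G, so the modulation leaves Db major there.
The chord immediately before G is Ab, which is diatonic to both keys: V in Db major and VI in C minor.

Ab — V in Db major, VI in C minor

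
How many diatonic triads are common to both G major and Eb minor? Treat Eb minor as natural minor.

0

Diatonic triads of G major: G (I), Am (ii), Bm (iii), C (IV), D (V), Em (vi), F#dim (vii°).
Diatonic triads of Eb minor (natural minor): Ebm (i), Fdim (ii°), Gb (III), Abm (iv), Bbm (v), Cb (VI), Db (VII).
No triad has the same root and quality in both keys.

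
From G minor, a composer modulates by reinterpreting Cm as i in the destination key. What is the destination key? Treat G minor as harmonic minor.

The numeral i denotes a minor triad on scale degree 1. With C on degree 1, the tonic of the new key is C.
Degree 1 carries a minor triad in minor keys, so the destination is C minor.
Check: the diatonic triads of C minor (natural minor) are Cm (i), Ddim (ii°), E♭ (III), Fm (iv), Gm (v), A♭ (VI), B♭ (VII) — Cm is indeed i.

C minor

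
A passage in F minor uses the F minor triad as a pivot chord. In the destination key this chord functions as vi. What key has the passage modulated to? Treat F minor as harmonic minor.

Ab major

The numeral vi denotes a minor triad on scale degree 6. With F on degree 6, the tonic of the new key is Ab.
Degree 6 carries a minor triad in major keys, so the destination is Ab major.
Check: the diatonic triads of Ab major are Ab (I), Bbm (ii), Cm (iii), Db (IV), Eb (V), Fm (vi), Gdim (vii°) — F minor is indeed vi.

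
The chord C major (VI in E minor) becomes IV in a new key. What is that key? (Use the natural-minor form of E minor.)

The numeral IV denotes a major triad on scale degree 4. With C on degree 4, the tonic of the new key is G.
Degree 4 carries a major triad in major keys, so the destination is G major.
Check: the diatonic triads of G major are G (I), Am (ii), Bm (iii), C (IV), D (V), Em (vi), F♯dim (vii°) — C major is indeed IV.

G major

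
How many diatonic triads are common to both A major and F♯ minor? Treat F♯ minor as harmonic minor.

4

Diatonic triads of A major: A (I), Bm (ii), C♯m (iii), D (IV), E (V), F♯m (vi), G♯dim (vii°).
Diatonic triads of F♯ minor (harmonic minor): F♯m (i), G♯dim (ii°), Aaug (III+), Bm (iv), C♯ (V), D (VI), E♯dim (vii°).
Matching root and quality in both lists: Bm, D, F♯m, G♯dim.
That gives 4 common triads.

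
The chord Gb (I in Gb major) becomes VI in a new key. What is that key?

Bb minor

The numeral VI denotes a major triad on scale degree 6. With Gb on degree 6, the tonic of the new key is Bb.
Degree 6 carries a major triad in minor keys, so the destination is Bb minor.
Check: the diatonic triads of Bb minor (natural minor) are Bbm (i), Cdim (ii°), Db (III), Ebm (iv), Fm (v), Gb (VI), Ab (VII) — Gb is indeed VI.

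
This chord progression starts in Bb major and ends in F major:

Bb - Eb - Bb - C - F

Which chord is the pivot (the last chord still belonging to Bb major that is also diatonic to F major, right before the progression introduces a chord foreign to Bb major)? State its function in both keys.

Bb — I in Bb major, IV in F major

Chords diatonic to Bb major: Bb, Cm, Dm, Eb, F, Gm, Adim.
Reading the progression, the first chord not in that set is C, so the modulation leaves Bb major there.
The chord immediately before C is Bb, which is diatonic to both keys: I in Bb major and IV in F major.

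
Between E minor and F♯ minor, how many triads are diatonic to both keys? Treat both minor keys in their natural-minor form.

2

Diatonic triads of E minor (natural minor): Em (i), F♯dim (ii°), G (III), Am (iv), Bm (v), C (VI), D (VII).
Diatonic triads of F♯ minor (natural minor): F♯m (i), G♯dim (ii°), A (III), Bm (iv), C♯m (v), D (VI), E (VII).
Matching root and quality in both lists: Bm, D.
That gives 2 common triads.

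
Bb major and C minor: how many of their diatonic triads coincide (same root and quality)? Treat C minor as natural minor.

4

Diatonic triads of Bb major: Bb major (I), C minor (ii), D minor (iii), Eb major (IV), F major (V), G minor (vi), A diminished (vii°).
Diatonic triads of C minor (natural minor): C minor (i), D diminished (ii°), Eb major (III), F minor (iv), G minor (v), Ab major (VI), Bb major (VII).
Matching root and quality in both lists: Bb major, C minor, Eb major, G minor.
That gives 4 common triads.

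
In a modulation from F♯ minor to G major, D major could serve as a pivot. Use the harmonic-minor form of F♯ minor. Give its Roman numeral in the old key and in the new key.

VI in F♯ minor; V in G major

The scale of F♯ minor (harmonic minor) is F♯ G♯ A B C♯ D E♯; D is degree 6, and the triad built there (D-F♯-A) is major, so it is VI.
The scale of G major is G A B C D E F♯; D is degree 5, and the triad built there (D-F♯-A) is major, so it is V.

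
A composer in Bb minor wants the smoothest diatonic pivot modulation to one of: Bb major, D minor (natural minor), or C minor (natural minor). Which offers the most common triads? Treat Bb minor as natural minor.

Triads of Bb minor (natural minor): Bbm (i), Cdim (ii°), Db (III), Ebm (iv), Fm (v), Gb (VI), Ab (VII).
Bb major shares 0: none.
D minor (natural minor) shares 0: none.
C minor (natural minor) shares 2: Fm, Ab.
The most common triads (2) are shared with C minor.

C minor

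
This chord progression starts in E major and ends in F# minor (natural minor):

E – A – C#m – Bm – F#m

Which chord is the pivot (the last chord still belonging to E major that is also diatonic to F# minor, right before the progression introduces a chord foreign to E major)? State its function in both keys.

C#m — vi in E major, v in F# minor

Chords diatonic to E major: E, F#m, G#m, A, B, C#m, D#dim.
Reading the progression, the first chord not in that set is Bm, so the modulation leaves E major there.
The chord immediately before Bm is C#m, which is diatonic to both keys: vi in E major and v in F# minor.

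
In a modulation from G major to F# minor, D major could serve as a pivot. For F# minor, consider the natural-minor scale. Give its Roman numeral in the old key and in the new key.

The scale of G major is G A B C D E F#; D is degree 5, and the triad built there (D-F#-A) is major, so it is V.
The scale of F# minor (natural minor) is F# G# A B C# D E; D is degree 6, and the triad built there (D-F#-A) is major, so it is VI.

V in G major; VI in F# minor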